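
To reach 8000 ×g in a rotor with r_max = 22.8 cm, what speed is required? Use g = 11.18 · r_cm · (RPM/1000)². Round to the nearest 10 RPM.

8,000 = 11.18 × 22.8 × (N/1000)²
(N/1000)² = 8,000 / 254.904 = 31.38436
N = 1000 × √31.38436 ≈ 5,602.2

5600 RPM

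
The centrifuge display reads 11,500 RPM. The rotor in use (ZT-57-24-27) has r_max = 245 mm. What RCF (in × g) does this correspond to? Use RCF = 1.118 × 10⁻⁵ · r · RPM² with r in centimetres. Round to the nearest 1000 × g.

r = 245 mm = 24.5 cm
RCF = 1.118 × 10⁻⁵ × r × N²
RCF = 1.118 × 10⁻⁵ × 24.5 × (11500)² = 1.118 × 10⁻⁵ × 24.5 × 132,250,000 ≈ 36,224.6 × g

RCF ≈ 36000 × g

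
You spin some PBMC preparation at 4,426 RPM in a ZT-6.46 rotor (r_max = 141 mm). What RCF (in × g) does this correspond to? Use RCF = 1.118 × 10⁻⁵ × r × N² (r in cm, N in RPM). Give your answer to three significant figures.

r = 141 mm = 14.1 cm
RCF = 1.118 × 10⁻⁵ × r × N²
RCF = 1.118 × 10⁻⁵ × 14.1 × (4426)² = 1.118 × 10⁻⁵ × 14.1 × 19,589,476 ≈ 3,088 × g

RCF ≈ 3090 × g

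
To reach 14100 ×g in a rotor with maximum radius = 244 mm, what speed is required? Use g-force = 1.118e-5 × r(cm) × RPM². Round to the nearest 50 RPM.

≈ 7200 RPM

r = 244 mm = 24.4 cm
14,100 = 1.118 × 10⁻⁵ × 24.4 × N²
N² = 14,100 / (27.2792 × 10⁻⁵) = 51,687,733
N ≈ √51,687,733 ≈ 7,189.4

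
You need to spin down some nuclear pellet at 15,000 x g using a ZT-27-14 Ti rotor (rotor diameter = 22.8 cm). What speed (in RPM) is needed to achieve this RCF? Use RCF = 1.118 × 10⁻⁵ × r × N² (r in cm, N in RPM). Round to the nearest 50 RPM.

r = 22.8 / 2 = 11.4 cm
15,000 = 1.118 × 10⁻⁵ × 11.4 × N²
N² = 15,000 / (12.7452 × 10⁻⁵) = 117,691,366
N ≈ √117,691,366 ≈ 10,848.6

10850 RPM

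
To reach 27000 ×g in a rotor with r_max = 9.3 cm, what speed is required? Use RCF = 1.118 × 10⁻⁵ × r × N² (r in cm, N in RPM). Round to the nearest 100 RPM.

RCF = 1.118 × 10⁻⁵ × r × N²
27,000 = 1.118 × 10⁻⁵ × 9.3 × N²
N² = 27,000 / (10.3974 × 10⁻⁵) = 259,680,305
N ≈ √259,680,305 ≈ 16,114.6

≈ 16100 RPM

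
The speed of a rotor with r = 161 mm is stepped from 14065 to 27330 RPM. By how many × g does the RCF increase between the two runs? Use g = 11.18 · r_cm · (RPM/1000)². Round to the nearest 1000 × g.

≈ 99000 × g

r = 161 mm = 16.1 cm
RCF₁ = 11.18 × 16.1 × (14.065)² = 11.18 × 16.1 × 197.824225 ≈ 35,608 × g
RCF₂ = 11.18 × 16.1 × (27.33)² = 11.18 × 16.1 × 746.9289 ≈ 134,445.7 × g
Increase = 134,445.7 − 35,608 = 98,837.7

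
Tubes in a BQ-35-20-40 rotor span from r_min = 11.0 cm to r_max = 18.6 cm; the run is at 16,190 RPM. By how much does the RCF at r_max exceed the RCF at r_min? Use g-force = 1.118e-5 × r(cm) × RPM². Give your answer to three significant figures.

≈ 22300 × g

ΔRCF = 1.118 × 10⁻⁵ × (r_max − r_min) × N² = 1.118 × 10⁻⁵ × 7.6 × 262,116,100 ≈ 22,271.5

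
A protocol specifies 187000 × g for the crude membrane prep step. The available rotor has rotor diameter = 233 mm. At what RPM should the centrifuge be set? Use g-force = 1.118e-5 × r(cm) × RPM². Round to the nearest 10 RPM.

≈ 37890 RPM

r = 233 mm / 2 = 116.5 mm = 11.65 cm
187,000 = 1.118 × 10⁻⁵ × 11.65 × N²
N² = 187,000 / (13.0247 × 10⁻⁵) = 1,435,733,645
N ≈ √1,435,733,645 ≈ 37,891.1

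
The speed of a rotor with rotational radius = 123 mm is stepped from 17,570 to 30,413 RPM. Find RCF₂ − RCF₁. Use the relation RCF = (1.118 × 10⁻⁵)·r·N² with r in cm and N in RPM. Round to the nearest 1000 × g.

r = 123 mm = 12.3 cm
RCF₁ = 1.118 × 10⁻⁵ × 12.3 × (17570)² = 1.118 × 10⁻⁵ × 12.3 × 308,704,900 ≈ 42,451.2 × g
RCF₂ = 1.118 × 10⁻⁵ × 12.3 × (30413)² = 1.118 × 10⁻⁵ × 12.3 × 924,950,569 ≈ 127,193.7 × g
Increase = 127,193.7 − 42,451.2 = 84,742.5

≈ 85000 ×g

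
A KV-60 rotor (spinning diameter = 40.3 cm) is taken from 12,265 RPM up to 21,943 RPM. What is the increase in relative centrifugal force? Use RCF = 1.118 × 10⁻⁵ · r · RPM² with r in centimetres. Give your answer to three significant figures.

r = 40.3 / 2 = 20.15 cm
RCF₁ = 1.118 × 10⁻⁵ × 20.15 × (12265)² = 1.118 × 10⁻⁵ × 20.15 × 150,430,225 ≈ 33,888.5 × g
RCF₂ = 1.118 × 10⁻⁵ × 20.15 × (21943)² = 1.118 × 10⁻⁵ × 20.15 × 481,495,249 ≈ 108,469.8 × g
Increase = 108,469.8 − 33,888.5 = 74,581.3

≈ 74600 ×g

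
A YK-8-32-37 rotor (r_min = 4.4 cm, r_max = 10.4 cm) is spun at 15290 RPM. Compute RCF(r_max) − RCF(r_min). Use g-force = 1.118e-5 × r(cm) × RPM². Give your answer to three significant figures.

≈ 15700 ×g

RCF_max = 1.118 × 10⁻⁵ × 10.4 × (15290)² = 1.118 × 10⁻⁵ × 10.4 × 233,784,100 ≈ 27,182.5 × g
RCF_min = 1.118 × 10⁻⁵ × 4.4 × (15290)² = 1.118 × 10⁻⁵ × 4.4 × 233,784,100 ≈ 11,500.3 × g
ΔRCF = 27,182.5 − 11,500.3 = 15,682.2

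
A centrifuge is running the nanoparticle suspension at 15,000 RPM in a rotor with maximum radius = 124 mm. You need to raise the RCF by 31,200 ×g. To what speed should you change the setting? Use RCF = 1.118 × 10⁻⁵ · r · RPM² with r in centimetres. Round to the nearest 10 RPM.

≈ 21210 RPM

r = 124 mm = 12.4 cm
Current RCF = 1.118 × 10⁻⁵ × 12.4 × (15000)² = 1.118 × 10⁻⁵ × 12.4 × 225,000,000 ≈ 31,192.2 × g
Target RCF = 31,192.2 + 31,200 = 62,392.2 × g
N² = 62,392.2 / (13.8632 × 10⁻⁵) = 450,056,264
N ≈ √450,056,264 ≈ 21,214.5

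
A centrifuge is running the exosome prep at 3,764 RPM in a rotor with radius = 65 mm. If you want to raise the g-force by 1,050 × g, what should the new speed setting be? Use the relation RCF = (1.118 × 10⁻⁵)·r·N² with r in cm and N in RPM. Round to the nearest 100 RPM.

≈ 5300 RPM

r = 65 mm = 6.5 cm
Current RCF = 1.118 × 10⁻⁵ × 6.5 × (3764)² = 1.118 × 10⁻⁵ × 6.5 × 14,167,696 ≈ 1,029.6 × g
Target RCF = 1,029.6 + 1,050 = 2,079.6 × g
N² = 2,079.6 / (7.267 × 10⁻⁵) = 28,617,036
N ≈ √28,617,036 ≈ 5,349.5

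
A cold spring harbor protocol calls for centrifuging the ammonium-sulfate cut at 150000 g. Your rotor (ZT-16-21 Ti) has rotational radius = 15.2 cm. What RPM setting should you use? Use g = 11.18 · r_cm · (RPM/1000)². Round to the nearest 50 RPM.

29700 RPM

RCF = 11.18 × r × (N/1000)²
150,000 = 11.18 × 15.2 × (N/1000)²
(N/1000)² = 150,000 / 169.936 = 882.6852
N = 1000 × √882.6852 ≈ 29,710.0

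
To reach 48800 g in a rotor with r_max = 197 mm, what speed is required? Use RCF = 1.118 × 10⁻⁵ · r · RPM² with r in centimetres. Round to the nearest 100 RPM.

≈ 14900 RPM

r = 197 mm = 19.7 cm
48,800 = 1.118 × 10⁻⁵ × 19.7 × N²
N² = 48,800 / (22.0246 × 10⁻⁵) = 221,570,426
N ≈ √221,570,426 ≈ 14,885.2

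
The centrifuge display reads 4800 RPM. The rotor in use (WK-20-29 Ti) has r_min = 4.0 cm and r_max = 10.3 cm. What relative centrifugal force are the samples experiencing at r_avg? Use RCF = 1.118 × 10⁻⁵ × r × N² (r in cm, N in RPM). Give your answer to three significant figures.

≈ 1840 × g

r_avg = (4.0 + 10.3) / 2 = 7.15 cm
RCF = 1.118 × 10⁻⁵ × r × N²
RCF = 1.118 × 10⁻⁵ × 7.15 × (4800)² = 1.118 × 10⁻⁵ × 7.15 × 23,040,000 ≈ 1,841.7 × g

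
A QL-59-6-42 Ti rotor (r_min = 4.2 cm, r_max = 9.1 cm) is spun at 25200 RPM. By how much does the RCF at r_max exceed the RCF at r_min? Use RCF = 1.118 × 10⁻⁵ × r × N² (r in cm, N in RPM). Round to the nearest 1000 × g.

ΔRCF = 1.118 × 10⁻⁵ × (r_max − r_min) × N² = 1.118 × 10⁻⁵ × 4.9 × 635,040,000 ≈ 34,788.8

35000 × g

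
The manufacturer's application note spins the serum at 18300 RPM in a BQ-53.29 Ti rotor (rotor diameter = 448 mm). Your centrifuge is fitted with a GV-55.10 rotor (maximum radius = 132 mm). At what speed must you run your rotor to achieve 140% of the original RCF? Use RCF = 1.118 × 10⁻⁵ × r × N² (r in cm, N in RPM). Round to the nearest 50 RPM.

≈ 28200 RPM

Original rotor: r = 448 mm / 2 = 224 mm = 22.4 cm
RCF_original = 1.118 × 10⁻⁵ × 22.4 × (18300)² = 1.118 × 10⁻⁵ × 22.4 × 334,890,000 ≈ 83,867.2 × g
Target RCF = 1.4 × 83,867.2 ≈ 117,414.1 × g
Your rotor: r = 132 mm = 13.2 cm
117,414.1 = 1.118 × 10⁻⁵ × 13.2 × N²
N² = 117,414.1 / (14.7576 × 10⁻⁵) = 795,617,851
N ≈ √795,617,851 ≈ 28,206.7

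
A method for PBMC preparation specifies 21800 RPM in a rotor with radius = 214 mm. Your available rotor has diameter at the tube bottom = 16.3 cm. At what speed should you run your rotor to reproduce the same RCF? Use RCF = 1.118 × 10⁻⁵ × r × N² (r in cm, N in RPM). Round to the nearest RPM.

Original rotor: r = 214 mm = 21.4 cm
RCF_original = 1.118 × 10⁻⁵ × 21.4 × (21800)² = 1.118 × 10⁻⁵ × 21.4 × 475,240,000 ≈ 113,702.1 × g
Your rotor: r = 16.3 / 2 = 8.15 cm
113,702.1 = 1.118 × 10⁻⁵ × 8.15 × N²
N² = 113,702.1 / (9.1117 × 10⁻⁵) = 1,247,869,223
N ≈ √1,247,869,223 ≈ 35,325.2

35325 RPM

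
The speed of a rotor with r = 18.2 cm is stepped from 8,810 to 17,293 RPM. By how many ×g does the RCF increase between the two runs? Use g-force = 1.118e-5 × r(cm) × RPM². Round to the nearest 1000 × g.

RCF₁ = 1.118 × 10⁻⁵ × 18.2 × (8810)² = 1.118 × 10⁻⁵ × 18.2 × 77,616,100 ≈ 15,793 × g
RCF₂ = 1.118 × 10⁻⁵ × 18.2 × (17293)² = 1.118 × 10⁻⁵ × 18.2 × 299,047,849 ≈ 60,849.1 × g
Increase = 60,849.1 − 15,793 = 45,056.1

45000 ×g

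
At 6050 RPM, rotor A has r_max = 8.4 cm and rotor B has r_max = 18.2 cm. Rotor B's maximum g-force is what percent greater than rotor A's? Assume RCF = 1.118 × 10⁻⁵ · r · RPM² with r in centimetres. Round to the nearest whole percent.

117%

At equal RPM, RCF scales linearly with r: ratio = 18.2 / 8.4 = 2.1667.
So rotor B delivers 116.7% more g-force.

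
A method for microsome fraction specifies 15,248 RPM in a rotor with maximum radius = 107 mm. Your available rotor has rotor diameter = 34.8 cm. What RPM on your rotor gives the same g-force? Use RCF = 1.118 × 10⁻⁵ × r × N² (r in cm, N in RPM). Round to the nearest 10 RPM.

Original rotor: r = 107 mm = 10.7 cm
RCF = 1.118 × 10⁻⁵ × r × N²
RCF_original = 1.118 × 10⁻⁵ × 10.7 × (15248)² = 1.118 × 10⁻⁵ × 10.7 × 232,501,504 ≈ 27,813.2 × g
Your rotor: r = 34.8 / 2 = 17.4 cm
27,813.2 = 1.118 × 10⁻⁵ × 17.4 × N²
N² = 27,813.2 / (19.4532 × 10⁻⁵) = 142,974,935
N ≈ √142,974,935 ≈ 11,957.2

11960 RPM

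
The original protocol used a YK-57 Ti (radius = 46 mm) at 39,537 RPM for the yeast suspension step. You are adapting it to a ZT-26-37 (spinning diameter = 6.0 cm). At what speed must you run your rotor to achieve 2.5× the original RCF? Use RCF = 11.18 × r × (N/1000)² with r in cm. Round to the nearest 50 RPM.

≈ 77400 RPM

Original rotor: r = 46 mm = 4.6 cm
RCF_original = 11.18 × 4.6 × (39.537)² = 11.18 × 4.6 × 1,563.174369 ≈ 80,390.9 × g
Target RCF = 2.5 × 80,390.9 ≈ 200,977.2 × g
Your rotor: r = 6.0 / 2 = 3 cm
200,977.2 = 11.18 × 3 × (N/1000)²
(N/1000)² = 200,977.2 / 33.54 = 5992.165
N = 1000 × √5992.165 ≈ 77,409.1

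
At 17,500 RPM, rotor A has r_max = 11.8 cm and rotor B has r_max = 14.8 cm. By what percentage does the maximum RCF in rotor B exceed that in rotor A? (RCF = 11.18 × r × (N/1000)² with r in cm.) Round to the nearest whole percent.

25%

At equal RPM, RCF scales linearly with r: ratio = 14.8 / 11.8 = 1.2542.
So rotor B delivers 25.4% more g-force.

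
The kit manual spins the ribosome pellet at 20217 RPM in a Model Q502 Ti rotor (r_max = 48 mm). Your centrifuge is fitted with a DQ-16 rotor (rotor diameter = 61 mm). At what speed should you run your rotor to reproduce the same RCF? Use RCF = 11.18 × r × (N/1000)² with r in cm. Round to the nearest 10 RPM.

Original rotor: r = 48 mm = 4.8 cm
RCF_original = 11.18 × 4.8 × (20.217)² = 11.18 × 4.8 × 408.727089 ≈ 21,933.9 × g
Your rotor: r = 61 mm / 2 = 30.5 mm = 3.05 cm
21,933.9 = 11.18 × 3.05 × (N/1000)²
(N/1000)² = 21,933.9 / 34.099 = 643.2417
N = 1000 × √643.2417 ≈ 25,362.2

≈ 25360 RPM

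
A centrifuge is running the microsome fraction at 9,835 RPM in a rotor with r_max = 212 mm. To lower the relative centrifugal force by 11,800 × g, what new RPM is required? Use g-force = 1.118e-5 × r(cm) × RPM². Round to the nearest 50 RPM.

N₂ ≈ 6850 RPM

r = 212 mm = 21.2 cm
Current RCF = 1.118 × 10⁻⁵ × 21.2 × (9835)² = 1.118 × 10⁻⁵ × 21.2 × 96,727,225 ≈ 22,925.9 × g
Target RCF = 22,925.9 − 11,800 = 11,125.9 × g
N² = 11,125.9 / (23.7016 × 10⁻⁵) = 46,941,557
N ≈ √46,941,557 ≈ 6,851.4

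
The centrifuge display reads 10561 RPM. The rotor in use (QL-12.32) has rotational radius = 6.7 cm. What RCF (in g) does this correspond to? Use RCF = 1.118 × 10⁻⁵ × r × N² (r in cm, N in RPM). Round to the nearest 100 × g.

RCF = 1.118 × 10⁻⁵ × r × N²
RCF = 1.118 × 10⁻⁵ × 6.7 × (10561)² = 1.118 × 10⁻⁵ × 6.7 × 111,534,721 ≈ 8,354.6 × g

≈ 8400 g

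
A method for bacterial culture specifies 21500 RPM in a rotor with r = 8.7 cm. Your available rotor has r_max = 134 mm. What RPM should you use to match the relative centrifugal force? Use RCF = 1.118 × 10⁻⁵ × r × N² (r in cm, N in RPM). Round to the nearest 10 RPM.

RCF_original = 1.118 × 10⁻⁵ × 8.7 × (21500)² = 1.118 × 10⁻⁵ × 8.7 × 462,250,000 ≈ 44,961.2 × g
Your rotor: r = 134 mm = 13.4 cm
44,961.2 = 1.118 × 10⁻⁵ × 13.4 × N²
N² = 44,961.2 / (14.9812 × 10⁻⁵) = 300,117,481
N ≈ √300,117,481 ≈ 17,323.9

≈ 17320 RPM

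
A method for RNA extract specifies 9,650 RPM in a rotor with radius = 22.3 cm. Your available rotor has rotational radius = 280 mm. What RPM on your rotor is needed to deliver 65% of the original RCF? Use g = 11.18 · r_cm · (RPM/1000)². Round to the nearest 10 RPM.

RCF_original = 11.18 × 22.3 × (9.65)² = 11.18 × 22.3 × 93.1225 ≈ 23,216.7 × g
Target RCF = 0.65 × 23,216.7 ≈ 15,090.9 × g
Your rotor: r = 280 mm = 28.0 cm
15,090.9 = 11.18 × 28 × (N/1000)²
(N/1000)² = 15,090.9 / 313.04 = 48.20758
N = 1000 × √48.20758 ≈ 6,943.2

≈ 6940 RPM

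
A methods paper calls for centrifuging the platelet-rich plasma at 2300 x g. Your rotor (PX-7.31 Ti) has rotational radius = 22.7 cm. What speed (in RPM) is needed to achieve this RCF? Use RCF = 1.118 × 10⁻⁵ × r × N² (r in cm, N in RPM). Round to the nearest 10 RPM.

≈ 3010 RPM

2,300 = 1.118 × 10⁻⁵ × 22.7 × N²
N² = 2,300 / (25.3786 × 10⁻⁵) = 9,062,754
N ≈ √9,062,754 ≈ 3,010.4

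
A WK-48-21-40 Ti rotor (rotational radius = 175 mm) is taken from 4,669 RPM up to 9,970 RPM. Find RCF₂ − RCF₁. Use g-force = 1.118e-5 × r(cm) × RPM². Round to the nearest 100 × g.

r = 175 mm = 17.5 cm
RCF₁ = 1.118 × 10⁻⁵ × 17.5 × (4669)² = 1.118 × 10⁻⁵ × 17.5 × 21,799,561 ≈ 4,265.1 × g
RCF₂ = 1.118 × 10⁻⁵ × 17.5 × (9970)² = 1.118 × 10⁻⁵ × 17.5 × 99,400,900 ≈ 19,447.8 × g
Increase = 19,447.8 − 4,265.1 = 15,182.7

15200 g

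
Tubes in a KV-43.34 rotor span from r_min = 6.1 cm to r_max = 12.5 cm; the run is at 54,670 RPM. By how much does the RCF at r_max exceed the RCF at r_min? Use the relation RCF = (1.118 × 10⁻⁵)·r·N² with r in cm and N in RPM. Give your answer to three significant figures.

ΔRCF ≈ 214000 x g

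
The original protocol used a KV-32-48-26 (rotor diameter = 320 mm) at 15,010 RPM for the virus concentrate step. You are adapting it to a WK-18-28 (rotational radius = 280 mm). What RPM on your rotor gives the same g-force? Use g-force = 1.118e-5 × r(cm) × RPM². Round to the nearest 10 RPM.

Original rotor: r = 320 mm / 2 = 160 mm = 16 cm
RCF_original = 1.118 × 10⁻⁵ × 16 × (15010)² = 1.118 × 10⁻⁵ × 16 × 225,300,100 ≈ 40,301.7 × g
Your rotor: r = 280 mm = 28.0 cm
40,301.7 = 1.118 × 10⁻⁵ × 28 × N²
N² = 40,301.7 / (31.304 × 10⁻⁵) = 128,742,972
N ≈ √128,742,972 ≈ 11,346.5

11350 RPM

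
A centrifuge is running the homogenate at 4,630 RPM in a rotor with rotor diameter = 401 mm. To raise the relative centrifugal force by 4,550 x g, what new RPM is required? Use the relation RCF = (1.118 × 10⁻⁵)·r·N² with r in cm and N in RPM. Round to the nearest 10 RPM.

≈ 6460 RPM

r = 401 mm / 2 = 200.5 mm = 20.05 cm
Current RCF = 1.118 × 10⁻⁵ × 20.05 × (4630)² = 1.118 × 10⁻⁵ × 20.05 × 21,436,900 ≈ 4,805.3 × g
Target RCF = 4,805.3 + 4,550 = 9,355.3 × g
N² = 9,355.3 / (22.4159 × 10⁻⁵) = 41,735,108
N ≈ √41,735,108 ≈ 6,460.3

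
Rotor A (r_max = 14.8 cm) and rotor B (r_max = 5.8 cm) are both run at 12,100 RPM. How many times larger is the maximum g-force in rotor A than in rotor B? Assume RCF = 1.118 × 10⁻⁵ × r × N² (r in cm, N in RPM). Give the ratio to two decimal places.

2.55

At fixed N, RCF ∝ r, so RCF_A/RCF_B = r_A/r_B = 14.8 / 5.8 = 2.5517.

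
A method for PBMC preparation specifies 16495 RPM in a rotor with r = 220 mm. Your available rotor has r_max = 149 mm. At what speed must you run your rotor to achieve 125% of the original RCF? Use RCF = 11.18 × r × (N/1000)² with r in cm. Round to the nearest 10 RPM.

Original rotor: r = 220 mm = 22.0 cm
RCF = 11.18 × r × (N/1000)²
RCF_original = 11.18 × 22 × (16.495)² = 11.18 × 22 × 272.085025 ≈ 66,922 × g
Target RCF = 1.25 × 66,922 ≈ 83,652.5 × g
Your rotor: r = 149 mm = 14.9 cm
83,652.5 = 11.18 × 14.9 × (N/1000)²
(N/1000)² = 83,652.5 / 166.582 = 502.1701
N = 1000 × √502.1701 ≈ 22,409.2

≈ 22410 RPM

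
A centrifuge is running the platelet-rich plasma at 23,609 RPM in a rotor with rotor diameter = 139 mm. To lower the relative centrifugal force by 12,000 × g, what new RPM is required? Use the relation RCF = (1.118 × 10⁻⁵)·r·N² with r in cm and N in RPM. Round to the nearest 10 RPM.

20070 RPM

r = 139 mm / 2 = 69.5 mm = 6.95 cm
Current RCF = 1.118 × 10⁻⁵ × 6.95 × (23609)² = 1.118 × 10⁻⁵ × 6.95 × 557,384,881 ≈ 43,309.4 × g
Target RCF = 43,309.4 − 12,000 = 31,309.4 × g
N² = 31,309.4 / (7.7701 × 10⁻⁵) = 402,947,195
N ≈ √402,947,195 ≈ 20,073.5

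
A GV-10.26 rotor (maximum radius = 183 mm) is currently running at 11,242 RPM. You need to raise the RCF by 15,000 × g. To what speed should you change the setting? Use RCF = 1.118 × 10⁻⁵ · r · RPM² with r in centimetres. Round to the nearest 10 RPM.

≈ 14130 RPM

r = 183 mm = 18.3 cm
Current RCF = 1.118 × 10⁻⁵ × 18.3 × (11242)² = 1.118 × 10⁻⁵ × 18.3 × 126,382,564 ≈ 25,857.1 × g
Target RCF = 25,857.1 + 15,000 = 40,857.1 × g
N² = 40,857.1 / (20.4594 × 10⁻⁵) = 199,698,427
N ≈ √199,698,427 ≈ 14,131.5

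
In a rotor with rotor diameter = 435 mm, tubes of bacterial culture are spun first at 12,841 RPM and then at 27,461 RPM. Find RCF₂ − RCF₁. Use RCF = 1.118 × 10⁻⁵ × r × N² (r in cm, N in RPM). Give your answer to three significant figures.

r = 435 mm / 2 = 217.5 mm = 21.75 cm
RCF₁ = 1.118 × 10⁻⁵ × 21.75 × (12841)² = 1.118 × 10⁻⁵ × 21.75 × 164,891,281 ≈ 40,095.8 × g
RCF₂ = 1.118 × 10⁻⁵ × 21.75 × (27461)² = 1.118 × 10⁻⁵ × 21.75 × 754,106,521 ≈ 183,372.3 × g
Increase = 183,372.3 − 40,095.8 = 143,276.5

≈ 143000 × g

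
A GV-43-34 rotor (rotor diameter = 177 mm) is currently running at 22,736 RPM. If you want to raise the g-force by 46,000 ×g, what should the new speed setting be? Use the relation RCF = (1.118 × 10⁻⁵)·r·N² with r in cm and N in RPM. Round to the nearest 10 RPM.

N₂ ≈ 31330 RPM

r = 177 mm / 2 = 88.5 mm = 8.85 cm
Current RCF = 1.118 × 10⁻⁵ × 8.85 × (22736)² = 1.118 × 10⁻⁵ × 8.85 × 516,925,696 ≈ 51,146.2 × g
Target RCF = 51,146.2 + 46,000 = 97,146.2 × g
N² = 97,146.2 / (9.8943 × 10⁻⁵) = 981,840,049
N ≈ √981,840,049 ≈ 31,334.3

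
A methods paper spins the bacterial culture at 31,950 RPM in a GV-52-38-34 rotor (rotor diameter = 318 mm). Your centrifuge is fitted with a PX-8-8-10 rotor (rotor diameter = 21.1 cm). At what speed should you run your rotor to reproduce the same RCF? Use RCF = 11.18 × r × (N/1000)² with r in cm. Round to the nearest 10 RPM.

39220 RPM

Original rotor: r = 318 mm / 2 = 159 mm = 15.9 cm
RCF_original = 11.18 × 15.9 × (31.95)² = 11.18 × 15.9 × 1,020.8025 ≈ 181,459.9 × g
Your rotor: r = 21.1 / 2 = 10.55 cm
181,459.9 = 11.18 × 10.55 × (N/1000)²
(N/1000)² = 181,459.9 / 117.949 = 1538.461
N = 1000 × √1538.461 ≈ 39,223.2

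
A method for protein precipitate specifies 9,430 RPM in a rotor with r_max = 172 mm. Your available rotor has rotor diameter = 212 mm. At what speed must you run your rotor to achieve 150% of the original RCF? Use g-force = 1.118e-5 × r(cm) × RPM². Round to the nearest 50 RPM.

Original rotor: r = 172 mm = 17.2 cm
RCF = 1.118 × 10⁻⁵ × r × N²
RCF_original = 1.118 × 10⁻⁵ × 17.2 × (9430)² = 1.118 × 10⁻⁵ × 17.2 × 88,924,900 ≈ 17,099.9 × g
Target RCF = 1.5 × 17,099.9 ≈ 25,649.9 × g
Your rotor: r = 212 mm / 2 = 106 mm = 10.6 cm
25,649.9 = 1.118 × 10⁻⁵ × 10.6 × N²
N² = 25,649.9 / (11.8508 × 10⁻⁵) = 216,440,240
N ≈ √216,440,240 ≈ 14,711.9

≈ 14700 RPM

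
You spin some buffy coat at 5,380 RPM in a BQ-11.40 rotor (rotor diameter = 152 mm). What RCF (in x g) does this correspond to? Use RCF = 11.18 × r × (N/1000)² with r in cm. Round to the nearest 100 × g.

r = 152 mm / 2 = 76 mm = 7.6 cm
RCF = 11.18 × 7.6 × (5.38)² = 11.18 × 7.6 × 28.9444 ≈ 2,459.3 × g

RCF ≈ 2500 x g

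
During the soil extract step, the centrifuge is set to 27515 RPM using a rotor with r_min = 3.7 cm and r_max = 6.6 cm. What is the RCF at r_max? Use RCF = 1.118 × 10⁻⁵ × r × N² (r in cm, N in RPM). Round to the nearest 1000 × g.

RCF ≈ 56000 × g

Use r_max = 6.6 cm.
RCF = 1.118 × 10⁻⁵ × 6.6 × (27515)² = 1.118 × 10⁻⁵ × 6.6 × 757,075,225 ≈ 55,863.1 × g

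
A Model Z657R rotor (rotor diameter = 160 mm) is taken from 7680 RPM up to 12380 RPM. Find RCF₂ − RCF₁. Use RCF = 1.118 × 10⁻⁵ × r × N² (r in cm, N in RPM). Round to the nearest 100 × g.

r = 160 mm / 2 = 80 mm = 8 cm
RCF₁ = 1.118 × 10⁻⁵ × 8 × (7680)² = 1.118 × 10⁻⁵ × 8 × 58,982,400 ≈ 5,275.4 × g
RCF₂ = 1.118 × 10⁻⁵ × 8 × (12380)² = 1.118 × 10⁻⁵ × 8 × 153,264,400 ≈ 13,708 × g
Increase = 13,708 − 5,275.4 = 8,432.6

8400 x g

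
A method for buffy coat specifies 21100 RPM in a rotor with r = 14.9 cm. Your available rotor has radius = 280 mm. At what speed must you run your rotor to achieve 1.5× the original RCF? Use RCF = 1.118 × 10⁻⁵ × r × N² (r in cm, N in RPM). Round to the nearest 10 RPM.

≈ 18850 RPM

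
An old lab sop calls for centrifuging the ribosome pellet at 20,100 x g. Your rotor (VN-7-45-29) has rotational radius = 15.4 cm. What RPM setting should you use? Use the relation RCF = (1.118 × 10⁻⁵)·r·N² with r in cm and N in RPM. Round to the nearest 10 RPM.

RCF = 1.118 × 10⁻⁵ × r × N²
20,100 = 1.118 × 10⁻⁵ × 15.4 × N²
N² = 20,100 / (17.2172 × 10⁻⁵) = 116,743,721
N ≈ √116,743,721 ≈ 10,804.8

N ≈ 10800 RPM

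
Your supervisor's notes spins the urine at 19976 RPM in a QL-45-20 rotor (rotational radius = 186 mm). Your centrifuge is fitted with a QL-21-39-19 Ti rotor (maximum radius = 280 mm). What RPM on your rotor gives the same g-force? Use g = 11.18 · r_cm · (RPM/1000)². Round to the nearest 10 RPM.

≈ 16280 RPM

Original rotor: r = 186 mm = 18.6 cm
RCF_original = 11.18 × 18.6 × (19.976)² = 11.18 × 18.6 × 399.040576 ≈ 82,979.7 × g
Your rotor: r = 280 mm = 28.0 cm
82,979.7 = 11.18 × 28 × (N/1000)²
(N/1000)² = 82,979.7 / 313.04 = 265.077
N = 1000 × √265.077 ≈ 16,281.2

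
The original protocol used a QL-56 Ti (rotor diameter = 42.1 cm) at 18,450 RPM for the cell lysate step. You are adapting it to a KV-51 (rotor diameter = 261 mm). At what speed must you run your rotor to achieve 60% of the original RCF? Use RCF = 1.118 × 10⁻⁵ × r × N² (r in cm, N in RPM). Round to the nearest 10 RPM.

Original rotor: r = 42.1 / 2 = 21.05 cm
RCF_original = 1.118 × 10⁻⁵ × 21.05 × (18450)² = 1.118 × 10⁻⁵ × 21.05 × 340,402,500 ≈ 80,110 × g
Target RCF = 0.6 × 80,110 ≈ 48,066 × g
Your rotor: r = 261 mm / 2 = 130.5 mm = 13.05 cm
48,066 = 1.118 × 10⁻⁵ × 13.05 × N²
N² = 48,066 / (14.5899 × 10⁻⁵) = 329,447,083
N ≈ √329,447,083 ≈ 18,150.7

18150 RPM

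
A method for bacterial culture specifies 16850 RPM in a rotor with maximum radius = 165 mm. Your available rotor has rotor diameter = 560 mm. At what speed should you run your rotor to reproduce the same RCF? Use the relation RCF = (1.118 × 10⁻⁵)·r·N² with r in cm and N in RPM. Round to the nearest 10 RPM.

≈ 12930 RPM

Original rotor: r = 165 mm = 16.5 cm
RCF_original = 1.118 × 10⁻⁵ × 16.5 × (16850)² = 1.118 × 10⁻⁵ × 16.5 × 283,922,500 ≈ 52,375.2 × g
Your rotor: r = 560 mm / 2 = 280 mm = 28 cm
52,375.2 = 1.118 × 10⁻⁵ × 28 × N²
N² = 52,375.2 / (31.304 × 10⁻⁵) = 167,311,526
N ≈ √167,311,526 ≈ 12,934.9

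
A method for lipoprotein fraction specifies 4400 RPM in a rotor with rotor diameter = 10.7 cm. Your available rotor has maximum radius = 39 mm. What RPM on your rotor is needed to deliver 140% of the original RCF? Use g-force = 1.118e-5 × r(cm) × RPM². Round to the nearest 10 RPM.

Original rotor: r = 10.7 / 2 = 5.35 cm
RCF_original = 1.118 × 10⁻⁵ × 5.35 × (4400)² = 1.118 × 10⁻⁵ × 5.35 × 19,360,000 ≈ 1,158 × g
Target RCF = 1.4 × 1,158 ≈ 1,621.2 × g
Your rotor: r = 39 mm = 3.9 cm
1,621.2 = 1.118 × 10⁻⁵ × 3.9 × N²
N² = 1,621.2 / (4.3602 × 10⁻⁵) = 37,181,781
N ≈ √37,181,781 ≈ 6,097.7

6100 RPM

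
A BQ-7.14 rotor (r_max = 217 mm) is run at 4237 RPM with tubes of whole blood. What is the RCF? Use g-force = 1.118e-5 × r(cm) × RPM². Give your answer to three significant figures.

r = 217 mm = 21.7 cm
RCF = 1.118 × 10⁻⁵ × r × N²
RCF = 1.118 × 10⁻⁵ × 21.7 × (4237)² = 1.118 × 10⁻⁵ × 21.7 × 17,952,169 ≈ 4,355.3 × g

≈ 4360 g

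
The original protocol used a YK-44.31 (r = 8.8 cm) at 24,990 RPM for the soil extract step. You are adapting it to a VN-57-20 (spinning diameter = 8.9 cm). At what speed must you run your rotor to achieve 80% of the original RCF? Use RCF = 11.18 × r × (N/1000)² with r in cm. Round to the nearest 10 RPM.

≈ 31430 RPM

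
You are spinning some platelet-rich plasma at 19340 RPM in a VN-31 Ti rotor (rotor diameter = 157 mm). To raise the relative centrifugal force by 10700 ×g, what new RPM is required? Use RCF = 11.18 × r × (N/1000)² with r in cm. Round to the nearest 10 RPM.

N₂ ≈ 22270 RPM

r = 157 mm / 2 = 78.5 mm = 7.85 cm
Current RCF = 11.18 × 7.85 × (19.34)² = 11.18 × 7.85 × 374.0356 ≈ 32,826.5 × g
Target RCF = 32,826.5 + 10,700 = 43,526.5 × g
(N/1000)² = 43,526.5 / 87.763 = 495.955
N = 1000 × √495.955 ≈ 22,270.0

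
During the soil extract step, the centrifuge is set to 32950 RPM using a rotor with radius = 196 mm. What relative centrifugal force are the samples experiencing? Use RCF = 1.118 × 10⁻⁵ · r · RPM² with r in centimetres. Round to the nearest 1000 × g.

≈ 238000 × g

r = 196 mm = 19.6 cm
RCF = 1.118 × 10⁻⁵ × 19.6 × (32950)² = 1.118 × 10⁻⁵ × 19.6 × 1,085,702,500 ≈ 237,907.8 × g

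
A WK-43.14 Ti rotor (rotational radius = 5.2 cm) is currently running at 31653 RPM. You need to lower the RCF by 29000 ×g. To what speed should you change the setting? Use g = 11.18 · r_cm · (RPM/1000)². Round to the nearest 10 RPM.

Current RCF = 11.18 × 5.2 × (31.653)² = 11.18 × 5.2 × 1,001.912409 ≈ 58,247.2 × g
Target RCF = 58,247.2 − 29,000 = 29,247.2 × g
(N/1000)² = 29,247.2 / 58.136 = 503.0824
N = 1000 × √503.0824 ≈ 22,429.5

22430 RPM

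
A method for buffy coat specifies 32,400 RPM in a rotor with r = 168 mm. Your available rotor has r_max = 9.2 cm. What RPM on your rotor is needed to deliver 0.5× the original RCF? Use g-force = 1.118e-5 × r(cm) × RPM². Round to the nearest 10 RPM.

Original rotor: r = 168 mm = 16.8 cm
RCF = 1.118 × 10⁻⁵ × r × N²
RCF_original = 1.118 × 10⁻⁵ × 16.8 × (32400)² = 1.118 × 10⁻⁵ × 16.8 × 1,049,760,000 ≈ 197,170.1 × g
Target RCF = 0.5 × 197,170.1 ≈ 98,585.1 × g
98,585.1 = 1.118 × 10⁻⁵ × 9.2 × N²
N² = 98,585.1 / (10.2856 × 10⁻⁵) = 958,476,900
N ≈ √958,476,900 ≈ 30,959.3

30960 RPM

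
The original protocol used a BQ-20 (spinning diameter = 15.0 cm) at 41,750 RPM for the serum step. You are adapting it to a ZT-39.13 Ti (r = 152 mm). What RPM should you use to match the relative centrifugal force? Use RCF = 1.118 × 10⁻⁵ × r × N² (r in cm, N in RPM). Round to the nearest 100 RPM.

Original rotor: r = 15.0 / 2 = 7.5 cm
RCF_original = 1.118 × 10⁻⁵ × 7.5 × (41750)² = 1.118 × 10⁻⁵ × 7.5 × 1,743,062,500 ≈ 146,155.8 × g
Your rotor: r = 152 mm = 15.2 cm
146,155.8 = 1.118 × 10⁻⁵ × 15.2 × N²
N² = 146,155.8 / (16.9936 × 10⁻⁵) = 860,063,789
N ≈ √860,063,789 ≈ 29,326.8

≈ 29300 RPM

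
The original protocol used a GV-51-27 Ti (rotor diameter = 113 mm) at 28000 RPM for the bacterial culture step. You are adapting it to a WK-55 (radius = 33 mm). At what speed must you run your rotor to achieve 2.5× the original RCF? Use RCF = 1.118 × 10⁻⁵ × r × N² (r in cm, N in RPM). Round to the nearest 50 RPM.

Original rotor: r = 113 mm / 2 = 56.5 mm = 5.65 cm
RCF_original = 1.118 × 10⁻⁵ × 5.65 × (28000)² = 1.118 × 10⁻⁵ × 5.65 × 784,000,000 ≈ 49,522.9 × g
Target RCF = 2.5 × 49,522.9 ≈ 123,807.2 × g
Your rotor: r = 33 mm = 3.3 cm
123,807.2 = 1.118 × 10⁻⁵ × 3.3 × N²
N² = 123,807.2 / (3.6894 × 10⁻⁵) = 3,355,754,323
N ≈ √3,355,754,323 ≈ 57,928.9

≈ 57950 RPM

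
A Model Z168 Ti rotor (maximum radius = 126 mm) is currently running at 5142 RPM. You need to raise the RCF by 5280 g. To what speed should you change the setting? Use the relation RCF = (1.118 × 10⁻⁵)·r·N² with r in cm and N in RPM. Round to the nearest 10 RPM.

r = 126 mm = 12.6 cm
Current RCF = 1.118 × 10⁻⁵ × 12.6 × (5142)² = 1.118 × 10⁻⁵ × 12.6 × 26,440,164 ≈ 3,724.6 × g
Target RCF = 3,724.6 + 5,280 = 9,004.6 × g
N² = 9,004.6 / (14.0868 × 10⁻⁵) = 63,922,253
N ≈ √63,922,253 ≈ 7,995.1

≈ 8000 RPM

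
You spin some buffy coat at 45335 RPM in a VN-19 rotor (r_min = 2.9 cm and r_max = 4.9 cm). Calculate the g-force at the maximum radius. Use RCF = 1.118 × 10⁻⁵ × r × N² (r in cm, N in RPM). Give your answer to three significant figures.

RCF ≈ 113000 × g

Use r_max = 4.9 cm.
RCF = 1.118 × 10⁻⁵ × r × N²
RCF = 1.118 × 10⁻⁵ × 4.9 × (45335)² = 1.118 × 10⁻⁵ × 4.9 × 2,055,262,225 ≈ 112,591.4 × g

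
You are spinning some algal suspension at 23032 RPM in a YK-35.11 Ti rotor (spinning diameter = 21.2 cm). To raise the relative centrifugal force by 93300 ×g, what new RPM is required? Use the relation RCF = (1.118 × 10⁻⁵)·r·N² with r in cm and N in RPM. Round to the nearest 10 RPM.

N₂ ≈ 36300 RPM

r = 21.2 / 2 = 10.6 cm
Current RCF = 1.118 × 10⁻⁵ × 10.6 × (23032)² = 1.118 × 10⁻⁵ × 10.6 × 530,473,024 ≈ 62,865.3 × g
Target RCF = 62,865.3 + 93,300 = 156,165.3 × g
N² = 156,165.3 / (11.8508 × 10⁻⁵) = 1,317,761,670
N ≈ √1,317,761,670 ≈ 36,301.0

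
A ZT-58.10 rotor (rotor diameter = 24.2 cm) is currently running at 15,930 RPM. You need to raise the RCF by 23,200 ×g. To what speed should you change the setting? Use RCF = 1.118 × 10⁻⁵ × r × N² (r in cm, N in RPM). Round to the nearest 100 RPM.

r = 24.2 / 2 = 12.1 cm
Current RCF = 1.118 × 10⁻⁵ × 12.1 × (15930)² = 1.118 × 10⁻⁵ × 12.1 × 253,764,900 ≈ 34,328.8 × g
Target RCF = 34,328.8 + 23,200 = 57,528.8 × g
N² = 57,528.8 / (13.5278 × 10⁻⁵) = 425,263,531
N ≈ √425,263,531 ≈ 20,621.9

20600 RPM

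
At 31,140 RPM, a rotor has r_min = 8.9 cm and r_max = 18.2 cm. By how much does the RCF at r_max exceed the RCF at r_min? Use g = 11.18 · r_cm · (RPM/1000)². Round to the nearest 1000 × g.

ΔRCF ≈ 101000 x g

RCF_max = 11.18 × 18.2 × (31.14)² = 11.18 × 18.2 × 969.6996 ≈ 197,310.6 × g
RCF_min = 11.18 × 8.9 × (31.14)² = 11.18 × 8.9 × 969.6996 ≈ 96,487 × g
ΔRCF = 197,310.6 − 96,487 = 100,823.6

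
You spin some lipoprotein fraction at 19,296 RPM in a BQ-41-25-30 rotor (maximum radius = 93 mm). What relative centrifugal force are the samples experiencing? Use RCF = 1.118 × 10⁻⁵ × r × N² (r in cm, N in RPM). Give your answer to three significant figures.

r = 93 mm = 9.3 cm
RCF = 1.118 × 10⁻⁵ × 9.3 × (19296)² = 1.118 × 10⁻⁵ × 9.3 × 372,335,616 ≈ 38,713.2 × g

38700 g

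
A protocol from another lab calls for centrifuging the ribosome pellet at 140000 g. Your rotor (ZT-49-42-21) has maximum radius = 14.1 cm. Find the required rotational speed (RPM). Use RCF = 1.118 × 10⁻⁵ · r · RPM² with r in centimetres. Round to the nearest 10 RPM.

≈ 29800 RPM

RCF = 1.118 × 10⁻⁵ × r × N²
140,000 = 1.118 × 10⁻⁵ × 14.1 × N²
N² = 140,000 / (15.7638 × 10⁻⁵) = 888,110,735
N ≈ √888,110,735 ≈ 29,801.2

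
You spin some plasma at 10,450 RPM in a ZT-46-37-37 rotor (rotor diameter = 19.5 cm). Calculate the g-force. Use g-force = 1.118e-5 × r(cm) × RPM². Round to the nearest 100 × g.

r = 19.5 / 2 = 9.75 cm
RCF = 1.118 × 10⁻⁵ × 9.75 × (10450)² = 1.118 × 10⁻⁵ × 9.75 × 109,202,500 ≈ 11,903.6 × g

RCF ≈ 11900 g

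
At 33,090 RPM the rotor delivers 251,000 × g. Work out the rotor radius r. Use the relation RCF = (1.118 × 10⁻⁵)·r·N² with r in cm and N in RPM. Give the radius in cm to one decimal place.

≈ 20.5 cm

RCF = 1.118 × 10⁻⁵ × r × N²
251000 = 1.118 × 10⁻⁵ × r × (33090)²
r = 251000 / (1.118 × 10⁻⁵ × 1,094,948,100) = 251000 / 12241.52 ≈ 20.504 cm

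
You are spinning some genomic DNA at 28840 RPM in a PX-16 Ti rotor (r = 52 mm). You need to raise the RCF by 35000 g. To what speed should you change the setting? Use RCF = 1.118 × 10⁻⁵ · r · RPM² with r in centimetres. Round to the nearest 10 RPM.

≈ 37870 RPM

r = 52 mm = 5.2 cm
Current RCF = 1.118 × 10⁻⁵ × 5.2 × (28840)² = 1.118 × 10⁻⁵ × 5.2 × 831,745,600 ≈ 48,354.4 × g
Target RCF = 48,354.4 + 35,000 = 83,354.4 × g
N² = 83,354.4 / (5.8136 × 10⁻⁵) = 1,433,782,854
N ≈ √1,433,782,854 ≈ 37,865.3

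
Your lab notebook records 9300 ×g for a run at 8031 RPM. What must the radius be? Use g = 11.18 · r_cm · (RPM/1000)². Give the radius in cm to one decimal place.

≈ 12.9 cm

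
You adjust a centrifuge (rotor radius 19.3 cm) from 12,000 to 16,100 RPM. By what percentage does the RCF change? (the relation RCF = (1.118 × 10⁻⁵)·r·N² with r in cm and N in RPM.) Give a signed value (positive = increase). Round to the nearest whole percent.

RCF ∝ N², so the ratio is (16100/12000)² = (1.341667)² = 1.8001.
Change = 1.8001 − 1 = +0.8001 → +80.0%.

+80%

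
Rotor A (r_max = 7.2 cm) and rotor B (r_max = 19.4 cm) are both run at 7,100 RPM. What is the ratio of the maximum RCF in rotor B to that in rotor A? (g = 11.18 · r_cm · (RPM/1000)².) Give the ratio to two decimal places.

At fixed N, RCF ∝ r, so RCF_B/RCF_A = r_B/r_A = 19.4 / 7.2 = 2.6944.

2.69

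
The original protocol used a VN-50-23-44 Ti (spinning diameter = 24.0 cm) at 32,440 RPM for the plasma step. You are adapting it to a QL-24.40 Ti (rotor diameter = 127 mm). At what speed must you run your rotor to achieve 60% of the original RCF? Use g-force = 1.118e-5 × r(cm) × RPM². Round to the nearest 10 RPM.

34540 RPM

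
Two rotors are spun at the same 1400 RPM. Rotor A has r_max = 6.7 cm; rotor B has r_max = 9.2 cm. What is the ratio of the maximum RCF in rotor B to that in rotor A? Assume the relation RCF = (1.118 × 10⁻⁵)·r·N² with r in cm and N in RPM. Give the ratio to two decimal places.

At fixed N, RCF ∝ r, so RCF_B/RCF_A = r_B/r_A = 9.2 / 6.7 = 1.3731.

1.37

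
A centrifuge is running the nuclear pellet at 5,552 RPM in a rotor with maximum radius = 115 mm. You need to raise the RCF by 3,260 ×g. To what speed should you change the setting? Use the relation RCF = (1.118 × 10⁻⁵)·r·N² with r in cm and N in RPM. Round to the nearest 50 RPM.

7500 RPM

r = 115 mm = 11.5 cm
Current RCF = 1.118 × 10⁻⁵ × 11.5 × (5552)² = 1.118 × 10⁻⁵ × 11.5 × 30,824,704 ≈ 3,963.1 × g
Target RCF = 3,963.1 + 3,260 = 7,223.1 × g
N² = 7,223.1 / (12.857 × 10⁻⁵) = 56,180,291
N ≈ √56,180,291 ≈ 7,495.4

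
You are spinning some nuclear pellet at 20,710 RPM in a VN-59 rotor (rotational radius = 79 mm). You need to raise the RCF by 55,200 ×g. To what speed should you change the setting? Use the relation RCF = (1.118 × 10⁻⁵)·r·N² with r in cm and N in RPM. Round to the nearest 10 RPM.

≈ 32460 RPM

r = 79 mm = 7.9 cm
Current RCF = 1.118 × 10⁻⁵ × 7.9 × (20710)² = 1.118 × 10⁻⁵ × 7.9 × 428,904,100 ≈ 37,881.7 × g
Target RCF = 37,881.7 + 55,200 = 93,081.7 × g
N² = 93,081.7 / (8.8322 × 10⁻⁵) = 1,053,890,310
N ≈ √1,053,890,310 ≈ 32,463.7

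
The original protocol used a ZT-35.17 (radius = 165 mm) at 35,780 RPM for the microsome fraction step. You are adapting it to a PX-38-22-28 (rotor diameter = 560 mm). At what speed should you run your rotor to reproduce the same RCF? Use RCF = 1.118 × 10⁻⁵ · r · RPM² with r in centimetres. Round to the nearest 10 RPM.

Original rotor: r = 165 mm = 16.5 cm
RCF = 1.118 × 10⁻⁵ × r × N²
RCF_original = 1.118 × 10⁻⁵ × 16.5 × (35780)² = 1.118 × 10⁻⁵ × 16.5 × 1,280,208,400 ≈ 236,160 × g
Your rotor: r = 560 mm / 2 = 280 mm = 28 cm
236,160 = 1.118 × 10⁻⁵ × 28 × N²
N² = 236,160 / (31.304 × 10⁻⁵) = 754,408,382
N ≈ √754,408,382 ≈ 27,466.5

27470 RPM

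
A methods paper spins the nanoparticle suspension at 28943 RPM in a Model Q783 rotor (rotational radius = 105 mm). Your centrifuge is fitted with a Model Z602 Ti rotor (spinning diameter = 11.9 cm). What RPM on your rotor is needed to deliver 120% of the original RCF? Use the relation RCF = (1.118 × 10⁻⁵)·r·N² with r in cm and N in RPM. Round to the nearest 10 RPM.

42120 RPM

Original rotor: r = 105 mm = 10.5 cm
RCF_original = 1.118 × 10⁻⁵ × 10.5 × (28943)² = 1.118 × 10⁻⁵ × 10.5 × 837,697,249 ≈ 98,337.3 × g
Target RCF = 1.2 × 98,337.3 ≈ 118,004.8 × g
Your rotor: r = 11.9 / 2 = 5.95 cm
118,004.8 = 1.118 × 10⁻⁵ × 5.95 × N²
N² = 118,004.8 / (6.6521 × 10⁻⁵) = 1,773,948,077
N ≈ √1,773,948,077 ≈ 42,118.3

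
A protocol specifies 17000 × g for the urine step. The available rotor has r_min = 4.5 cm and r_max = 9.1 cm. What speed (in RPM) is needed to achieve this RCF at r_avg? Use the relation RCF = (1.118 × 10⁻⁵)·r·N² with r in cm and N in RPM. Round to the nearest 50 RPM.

r_avg = (4.5 + 9.1) / 2 = 6.8 cm
17,000 = 1.118 × 10⁻⁵ × 6.8 × N²
N² = 17,000 / (7.6024 × 10⁻⁵) = 223,613,596
N ≈ √223,613,596 ≈ 14,953.7

N ≈ 14950 RPM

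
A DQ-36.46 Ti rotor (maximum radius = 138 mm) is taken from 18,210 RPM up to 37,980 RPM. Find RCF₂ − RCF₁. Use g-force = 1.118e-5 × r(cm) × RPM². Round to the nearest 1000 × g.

r = 138 mm = 13.8 cm
RCF₁ = 1.118 × 10⁻⁵ × 13.8 × (18210)² = 1.118 × 10⁻⁵ × 13.8 × 331,604,100 ≈ 51,161.2 × g
RCF₂ = 1.118 × 10⁻⁵ × 13.8 × (37980)² = 1.118 × 10⁻⁵ × 13.8 × 1,442,480,400 ≈ 222,551.6 × g
Increase = 222,551.6 − 51,161.2 = 171,390.4

171000 × g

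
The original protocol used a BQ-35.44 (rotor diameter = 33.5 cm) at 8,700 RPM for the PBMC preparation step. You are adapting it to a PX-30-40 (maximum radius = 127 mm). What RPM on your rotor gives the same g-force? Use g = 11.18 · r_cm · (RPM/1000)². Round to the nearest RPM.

Original rotor: r = 33.5 / 2 = 16.75 cm
RCF_original = 11.18 × 16.75 × (8.7)² = 11.18 × 16.75 × 75.69 ≈ 14,174.1 × g
Your rotor: r = 127 mm = 12.7 cm
14,174.1 = 11.18 × 12.7 × (N/1000)²
(N/1000)² = 14,174.1 / 141.986 = 99.82745
N = 1000 × √99.82745 ≈ 9,991.4

9991 RPM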